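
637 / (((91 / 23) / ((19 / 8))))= 3059 / 8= 382.38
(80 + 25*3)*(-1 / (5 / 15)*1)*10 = -4650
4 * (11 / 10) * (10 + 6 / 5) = 1232 / 25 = 49.28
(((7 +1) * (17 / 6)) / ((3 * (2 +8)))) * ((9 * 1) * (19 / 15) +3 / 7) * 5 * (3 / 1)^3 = 42228 / 35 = 1206.51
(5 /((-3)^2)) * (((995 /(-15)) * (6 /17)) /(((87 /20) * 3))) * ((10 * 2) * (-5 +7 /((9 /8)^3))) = 48556000 /29111157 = 1.67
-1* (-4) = 4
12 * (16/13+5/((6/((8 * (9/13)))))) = 912/13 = 70.15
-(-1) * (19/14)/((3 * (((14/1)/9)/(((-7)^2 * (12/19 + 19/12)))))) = 505/16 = 31.56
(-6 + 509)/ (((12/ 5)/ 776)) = 162636.67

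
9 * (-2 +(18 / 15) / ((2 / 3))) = -9 / 5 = -1.80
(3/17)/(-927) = -1/5253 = -0.00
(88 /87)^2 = 7744 /7569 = 1.02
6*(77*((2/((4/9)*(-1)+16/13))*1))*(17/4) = 459459/92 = 4994.12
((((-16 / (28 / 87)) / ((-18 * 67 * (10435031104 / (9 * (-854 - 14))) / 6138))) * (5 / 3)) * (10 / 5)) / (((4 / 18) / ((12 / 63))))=-41385465 / 76469212309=-0.00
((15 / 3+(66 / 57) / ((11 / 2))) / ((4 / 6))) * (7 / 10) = 2079 / 380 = 5.47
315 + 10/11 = 3475/11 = 315.91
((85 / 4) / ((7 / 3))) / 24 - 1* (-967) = 216693 / 224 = 967.38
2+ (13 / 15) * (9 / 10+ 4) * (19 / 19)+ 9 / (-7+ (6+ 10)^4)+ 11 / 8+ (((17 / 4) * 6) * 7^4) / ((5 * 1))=17842413491 / 1456200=12252.72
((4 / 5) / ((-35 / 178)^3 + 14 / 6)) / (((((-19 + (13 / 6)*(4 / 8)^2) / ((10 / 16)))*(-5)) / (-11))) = -2233341792 / 87159450385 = -0.03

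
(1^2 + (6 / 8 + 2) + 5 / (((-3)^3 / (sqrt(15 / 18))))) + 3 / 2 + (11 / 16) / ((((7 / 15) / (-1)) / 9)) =-897 / 112 - 5 * sqrt(30) / 162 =-8.18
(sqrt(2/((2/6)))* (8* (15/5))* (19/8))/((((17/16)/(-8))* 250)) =-3648* sqrt(6)/2125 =-4.21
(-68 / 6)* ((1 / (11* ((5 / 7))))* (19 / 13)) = -4522 / 2145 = -2.11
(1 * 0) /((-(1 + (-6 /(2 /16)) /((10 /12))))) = 0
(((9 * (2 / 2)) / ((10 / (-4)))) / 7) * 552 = -9936 / 35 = -283.89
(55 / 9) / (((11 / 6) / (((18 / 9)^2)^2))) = 160 / 3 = 53.33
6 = 6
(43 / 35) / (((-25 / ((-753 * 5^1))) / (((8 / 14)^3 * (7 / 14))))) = 1036128 / 60025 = 17.26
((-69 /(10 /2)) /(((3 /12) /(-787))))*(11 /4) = 597333 /5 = 119466.60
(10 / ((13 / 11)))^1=110 / 13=8.46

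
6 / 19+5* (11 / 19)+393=7528 / 19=396.21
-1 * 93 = -93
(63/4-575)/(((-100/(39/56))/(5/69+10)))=4042259/103040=39.23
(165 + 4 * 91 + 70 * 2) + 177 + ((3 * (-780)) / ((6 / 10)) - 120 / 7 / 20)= -21384 / 7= -3054.86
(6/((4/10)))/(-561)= -5/187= -0.03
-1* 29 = -29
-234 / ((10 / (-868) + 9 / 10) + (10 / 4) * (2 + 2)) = -42315 / 1969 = -21.49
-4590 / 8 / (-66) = 8.69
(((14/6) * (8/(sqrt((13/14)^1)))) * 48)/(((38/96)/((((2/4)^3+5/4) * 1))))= 3229.91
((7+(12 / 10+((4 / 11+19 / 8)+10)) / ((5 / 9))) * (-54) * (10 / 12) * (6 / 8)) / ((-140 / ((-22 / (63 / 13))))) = -2753283 / 78400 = -35.12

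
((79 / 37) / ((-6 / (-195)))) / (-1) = -5135 / 74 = -69.39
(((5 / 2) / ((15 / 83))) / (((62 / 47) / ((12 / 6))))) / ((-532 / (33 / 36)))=-42911 / 1187424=-0.04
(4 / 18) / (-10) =-1 / 45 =-0.02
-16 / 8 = -2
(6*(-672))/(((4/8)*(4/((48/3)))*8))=-4032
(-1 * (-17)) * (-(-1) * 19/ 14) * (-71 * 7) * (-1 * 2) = 22933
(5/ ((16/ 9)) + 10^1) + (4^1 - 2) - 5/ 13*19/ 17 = 50857/ 3536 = 14.38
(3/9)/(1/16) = 16/3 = 5.33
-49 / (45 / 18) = -98 / 5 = -19.60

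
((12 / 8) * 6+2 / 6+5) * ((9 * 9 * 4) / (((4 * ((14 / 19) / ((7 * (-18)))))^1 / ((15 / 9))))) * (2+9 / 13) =-11580975 / 13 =-890844.23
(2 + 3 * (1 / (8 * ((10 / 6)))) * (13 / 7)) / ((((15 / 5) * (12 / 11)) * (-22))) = -677 / 20160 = -0.03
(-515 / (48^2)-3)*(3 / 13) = -7427 / 9984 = -0.74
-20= -20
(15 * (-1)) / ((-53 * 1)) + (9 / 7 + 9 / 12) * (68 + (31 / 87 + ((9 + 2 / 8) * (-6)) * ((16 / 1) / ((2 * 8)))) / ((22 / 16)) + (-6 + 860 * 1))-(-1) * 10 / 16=1700623341 / 946792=1796.20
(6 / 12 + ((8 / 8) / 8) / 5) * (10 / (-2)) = -21 / 8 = -2.62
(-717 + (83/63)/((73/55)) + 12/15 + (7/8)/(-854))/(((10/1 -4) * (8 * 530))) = -16051508339/570952972800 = -0.03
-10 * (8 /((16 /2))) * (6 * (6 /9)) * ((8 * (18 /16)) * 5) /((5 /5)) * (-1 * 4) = 7200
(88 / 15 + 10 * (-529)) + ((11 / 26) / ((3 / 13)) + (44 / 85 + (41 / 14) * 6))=-6264411 / 1190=-5264.21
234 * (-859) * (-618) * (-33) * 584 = -2394000756576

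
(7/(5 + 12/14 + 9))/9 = 49/936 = 0.05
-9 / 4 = -2.25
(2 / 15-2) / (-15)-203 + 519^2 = 60560578 / 225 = 269158.12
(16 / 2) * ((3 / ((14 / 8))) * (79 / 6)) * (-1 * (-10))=12640 / 7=1805.71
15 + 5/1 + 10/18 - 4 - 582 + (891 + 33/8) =23737/72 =329.68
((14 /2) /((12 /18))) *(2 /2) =21 /2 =10.50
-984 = -984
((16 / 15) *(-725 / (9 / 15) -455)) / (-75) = 15968 / 675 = 23.66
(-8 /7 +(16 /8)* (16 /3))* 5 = 47.62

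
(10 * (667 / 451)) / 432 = 3335 / 97416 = 0.03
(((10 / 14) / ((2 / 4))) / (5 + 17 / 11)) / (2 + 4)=55 / 1512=0.04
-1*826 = -826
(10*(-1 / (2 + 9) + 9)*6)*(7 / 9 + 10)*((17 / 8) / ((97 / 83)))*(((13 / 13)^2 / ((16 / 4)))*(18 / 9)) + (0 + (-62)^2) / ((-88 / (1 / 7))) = 1208491 / 231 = 5231.56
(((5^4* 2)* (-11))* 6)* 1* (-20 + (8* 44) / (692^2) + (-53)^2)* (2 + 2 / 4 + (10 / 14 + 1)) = -203149987301250 / 209503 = -969675791.28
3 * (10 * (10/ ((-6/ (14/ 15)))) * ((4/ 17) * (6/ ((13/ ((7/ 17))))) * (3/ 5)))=-1.25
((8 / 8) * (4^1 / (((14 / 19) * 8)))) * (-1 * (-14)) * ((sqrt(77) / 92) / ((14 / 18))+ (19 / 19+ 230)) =2195.66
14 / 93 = 0.15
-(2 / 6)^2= -1 / 9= -0.11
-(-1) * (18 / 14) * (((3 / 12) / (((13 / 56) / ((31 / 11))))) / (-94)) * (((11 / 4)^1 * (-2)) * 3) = 837 / 1222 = 0.68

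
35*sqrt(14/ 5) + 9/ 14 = 9/ 14 + 7*sqrt(70) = 59.21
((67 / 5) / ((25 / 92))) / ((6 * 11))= 3082 / 4125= 0.75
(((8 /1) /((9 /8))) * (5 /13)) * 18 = 640 /13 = 49.23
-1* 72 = -72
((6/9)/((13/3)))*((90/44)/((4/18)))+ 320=91925/286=321.42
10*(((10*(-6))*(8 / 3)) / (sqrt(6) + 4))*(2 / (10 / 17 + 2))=-5440 / 11 + 1360*sqrt(6) / 11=-191.70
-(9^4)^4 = -1853020188851841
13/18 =0.72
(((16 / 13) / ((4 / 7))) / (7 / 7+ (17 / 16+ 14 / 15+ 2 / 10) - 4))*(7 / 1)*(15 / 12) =-58800 / 2509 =-23.44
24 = 24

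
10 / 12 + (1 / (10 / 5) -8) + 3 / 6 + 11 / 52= -929 / 156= -5.96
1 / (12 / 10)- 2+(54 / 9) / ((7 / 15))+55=2801 / 42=66.69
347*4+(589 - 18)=1959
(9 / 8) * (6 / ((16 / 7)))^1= 189 / 64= 2.95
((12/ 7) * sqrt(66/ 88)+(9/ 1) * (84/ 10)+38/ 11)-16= 6 * sqrt(3)/ 7+3468/ 55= 64.54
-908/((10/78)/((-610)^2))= -2635361040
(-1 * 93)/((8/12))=-279/2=-139.50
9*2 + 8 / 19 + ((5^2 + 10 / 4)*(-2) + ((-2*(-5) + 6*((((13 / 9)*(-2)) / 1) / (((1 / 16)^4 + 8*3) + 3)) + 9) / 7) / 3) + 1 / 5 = -53715124127 / 1512899415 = -35.50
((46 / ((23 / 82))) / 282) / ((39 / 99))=902 / 611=1.48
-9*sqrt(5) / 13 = -1.55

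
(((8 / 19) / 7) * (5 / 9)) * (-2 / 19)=-80 / 22743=-0.00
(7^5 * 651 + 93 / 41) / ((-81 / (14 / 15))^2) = 1953883624 / 1345005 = 1452.70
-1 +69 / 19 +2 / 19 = 52 / 19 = 2.74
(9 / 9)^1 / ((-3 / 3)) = -1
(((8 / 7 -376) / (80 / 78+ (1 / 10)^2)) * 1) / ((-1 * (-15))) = -682240 / 28273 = -24.13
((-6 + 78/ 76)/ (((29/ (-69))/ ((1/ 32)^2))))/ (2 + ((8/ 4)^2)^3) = 4347/ 24825856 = 0.00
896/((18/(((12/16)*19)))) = 2128/3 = 709.33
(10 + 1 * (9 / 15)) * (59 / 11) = 3127 / 55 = 56.85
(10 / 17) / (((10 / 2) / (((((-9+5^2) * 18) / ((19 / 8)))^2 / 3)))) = 3538944 / 6137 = 576.66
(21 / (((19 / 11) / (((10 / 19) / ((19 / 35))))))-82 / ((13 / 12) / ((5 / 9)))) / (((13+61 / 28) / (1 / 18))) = -22667708 / 204638265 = -0.11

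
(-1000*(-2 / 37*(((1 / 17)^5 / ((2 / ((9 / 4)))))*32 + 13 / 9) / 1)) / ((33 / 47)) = 1735095710000 / 15602808573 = 111.20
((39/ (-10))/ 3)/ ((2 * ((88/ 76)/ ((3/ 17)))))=-741/ 7480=-0.10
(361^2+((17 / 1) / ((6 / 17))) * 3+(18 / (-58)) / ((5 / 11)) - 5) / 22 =5929.99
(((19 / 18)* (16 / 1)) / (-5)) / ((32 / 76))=-361 / 45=-8.02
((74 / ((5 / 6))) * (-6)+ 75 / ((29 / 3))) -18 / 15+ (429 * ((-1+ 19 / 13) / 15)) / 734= -28002978 / 53215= -526.22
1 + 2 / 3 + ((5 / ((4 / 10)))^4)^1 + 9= 1172387 / 48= 24424.73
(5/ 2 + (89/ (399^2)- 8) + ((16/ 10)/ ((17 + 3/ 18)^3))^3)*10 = -285587612798366319354392371/ 5193029890969989171454575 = -54.99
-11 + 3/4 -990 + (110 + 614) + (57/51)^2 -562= -967573/1156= -837.00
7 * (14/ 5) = 98/ 5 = 19.60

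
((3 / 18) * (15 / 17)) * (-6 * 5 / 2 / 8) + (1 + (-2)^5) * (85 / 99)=-724145 / 26928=-26.89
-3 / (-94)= 3 / 94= 0.03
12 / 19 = 0.63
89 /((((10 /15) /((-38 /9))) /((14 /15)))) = -23674 /45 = -526.09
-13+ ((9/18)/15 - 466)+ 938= 13771/30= 459.03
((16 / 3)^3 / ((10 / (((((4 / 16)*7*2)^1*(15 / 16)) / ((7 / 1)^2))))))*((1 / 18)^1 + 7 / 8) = 536 / 567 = 0.95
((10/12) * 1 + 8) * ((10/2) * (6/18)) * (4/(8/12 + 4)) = 265/21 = 12.62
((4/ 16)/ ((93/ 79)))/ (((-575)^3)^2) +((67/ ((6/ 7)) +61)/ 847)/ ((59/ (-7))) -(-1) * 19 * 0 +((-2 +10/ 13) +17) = 6550625795959356284996001/ 415919696546008789062500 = 15.75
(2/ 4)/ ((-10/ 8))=-2/ 5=-0.40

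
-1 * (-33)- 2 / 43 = 1417 / 43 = 32.95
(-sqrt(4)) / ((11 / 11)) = -2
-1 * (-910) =910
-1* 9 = -9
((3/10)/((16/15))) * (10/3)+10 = 175/16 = 10.94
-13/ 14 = -0.93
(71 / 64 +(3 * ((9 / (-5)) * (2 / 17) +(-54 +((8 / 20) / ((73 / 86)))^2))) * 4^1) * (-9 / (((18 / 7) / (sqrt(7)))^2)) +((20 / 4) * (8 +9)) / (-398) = 6398743081885457 / 1038413203200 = 6162.04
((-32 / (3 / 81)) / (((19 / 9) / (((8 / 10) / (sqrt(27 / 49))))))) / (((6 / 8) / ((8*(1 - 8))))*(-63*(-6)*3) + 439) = -387072*sqrt(3) / 644195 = -1.04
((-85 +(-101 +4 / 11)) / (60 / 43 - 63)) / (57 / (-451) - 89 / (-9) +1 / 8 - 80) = -86401104 / 2010319919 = -0.04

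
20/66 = 10/33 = 0.30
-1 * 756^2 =-571536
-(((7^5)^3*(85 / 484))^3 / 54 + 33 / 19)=-1248596688403700702464473946504098626840367553 / 116327781504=-10733435059627325242388160000000000.00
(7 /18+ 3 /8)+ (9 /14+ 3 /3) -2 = 205 /504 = 0.41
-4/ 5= -0.80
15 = 15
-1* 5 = -5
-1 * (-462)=462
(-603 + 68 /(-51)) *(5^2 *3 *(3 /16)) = -135975 /16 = -8498.44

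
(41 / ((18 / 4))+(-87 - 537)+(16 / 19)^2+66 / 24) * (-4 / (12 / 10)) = 39730705 / 19494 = 2038.10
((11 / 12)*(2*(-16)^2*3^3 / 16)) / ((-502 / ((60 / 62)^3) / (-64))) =684288000 / 7477541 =91.51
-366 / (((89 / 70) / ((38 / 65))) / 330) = -64254960 / 1157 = -55535.83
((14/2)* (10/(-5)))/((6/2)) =-14/3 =-4.67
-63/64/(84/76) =-57/64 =-0.89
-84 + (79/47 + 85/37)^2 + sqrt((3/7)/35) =-206167440/3024121 + sqrt(15)/35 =-68.06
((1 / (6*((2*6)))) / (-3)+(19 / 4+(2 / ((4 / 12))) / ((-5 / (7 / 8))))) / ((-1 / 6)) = -22.17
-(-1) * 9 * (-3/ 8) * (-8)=27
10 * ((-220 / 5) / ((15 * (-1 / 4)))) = 352 / 3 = 117.33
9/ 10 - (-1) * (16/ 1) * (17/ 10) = 281/ 10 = 28.10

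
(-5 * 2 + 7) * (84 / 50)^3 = -222264 / 15625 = -14.22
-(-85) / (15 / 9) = 51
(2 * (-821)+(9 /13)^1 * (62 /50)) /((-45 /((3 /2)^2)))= 533371 /6500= 82.06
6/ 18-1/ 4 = 1/ 12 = 0.08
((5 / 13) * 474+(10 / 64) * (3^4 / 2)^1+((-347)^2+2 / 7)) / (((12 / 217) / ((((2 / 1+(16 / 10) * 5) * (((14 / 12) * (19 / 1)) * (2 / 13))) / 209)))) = 84673676675 / 237952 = 355843.52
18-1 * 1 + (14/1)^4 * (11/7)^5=2576935/7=368133.57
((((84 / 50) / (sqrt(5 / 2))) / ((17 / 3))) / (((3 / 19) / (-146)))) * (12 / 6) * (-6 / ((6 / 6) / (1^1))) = 1398096 * sqrt(10) / 2125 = 2080.55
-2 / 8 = -1 / 4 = -0.25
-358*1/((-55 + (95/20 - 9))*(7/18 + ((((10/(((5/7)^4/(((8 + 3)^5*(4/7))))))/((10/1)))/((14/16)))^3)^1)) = 2097656250000/22899608039406092312829921529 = 0.00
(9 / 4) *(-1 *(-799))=7191 / 4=1797.75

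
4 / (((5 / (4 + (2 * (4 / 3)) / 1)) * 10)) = 8 / 15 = 0.53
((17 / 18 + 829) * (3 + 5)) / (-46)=-29878 / 207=-144.34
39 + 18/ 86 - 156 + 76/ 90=-224356/ 1935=-115.95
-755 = -755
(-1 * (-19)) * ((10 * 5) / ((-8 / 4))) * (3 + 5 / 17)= -26600 / 17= -1564.71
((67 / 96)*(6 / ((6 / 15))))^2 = 112225 / 1024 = 109.59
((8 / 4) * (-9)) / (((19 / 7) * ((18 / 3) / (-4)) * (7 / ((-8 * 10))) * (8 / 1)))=-120 / 19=-6.32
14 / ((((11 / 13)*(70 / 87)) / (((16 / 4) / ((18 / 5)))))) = 754 / 33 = 22.85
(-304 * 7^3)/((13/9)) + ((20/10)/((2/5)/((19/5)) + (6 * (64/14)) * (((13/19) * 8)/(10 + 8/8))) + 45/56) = -528729667619/7324408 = -72187.36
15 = 15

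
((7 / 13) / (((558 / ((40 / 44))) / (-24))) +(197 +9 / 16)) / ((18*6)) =42033659 / 22980672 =1.83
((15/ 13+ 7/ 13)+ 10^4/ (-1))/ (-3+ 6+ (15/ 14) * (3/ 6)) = -404376/ 143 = -2827.80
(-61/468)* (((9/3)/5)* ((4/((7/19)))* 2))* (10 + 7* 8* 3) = -412604/1365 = -302.27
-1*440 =-440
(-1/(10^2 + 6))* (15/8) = -15/848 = -0.02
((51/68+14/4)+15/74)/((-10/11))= -7249/1480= -4.90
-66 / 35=-1.89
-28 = -28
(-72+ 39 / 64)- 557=-628.39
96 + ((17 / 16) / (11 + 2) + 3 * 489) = 325121 / 208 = 1563.08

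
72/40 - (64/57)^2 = 8761/16245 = 0.54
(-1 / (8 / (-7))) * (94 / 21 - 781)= -16307 / 24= -679.46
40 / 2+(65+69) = 154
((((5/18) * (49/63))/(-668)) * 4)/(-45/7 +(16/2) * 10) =-49/2786562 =-0.00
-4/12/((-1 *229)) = 1/687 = 0.00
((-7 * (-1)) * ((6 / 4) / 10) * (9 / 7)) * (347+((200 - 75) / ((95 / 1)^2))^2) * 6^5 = 2373581473056 / 651605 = 3642669.21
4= 4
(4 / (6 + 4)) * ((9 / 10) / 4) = 9 / 100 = 0.09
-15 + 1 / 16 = -239 / 16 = -14.94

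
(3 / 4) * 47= 141 / 4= 35.25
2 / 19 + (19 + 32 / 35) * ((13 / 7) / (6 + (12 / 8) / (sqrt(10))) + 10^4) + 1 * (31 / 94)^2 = 781452337310047 / 3923952732 -18122 * sqrt(10) / 116865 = 199148.78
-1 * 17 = -17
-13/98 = -0.13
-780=-780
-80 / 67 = -1.19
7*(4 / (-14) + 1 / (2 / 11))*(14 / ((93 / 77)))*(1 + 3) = 1692.34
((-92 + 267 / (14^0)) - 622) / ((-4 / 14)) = 3129 / 2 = 1564.50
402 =402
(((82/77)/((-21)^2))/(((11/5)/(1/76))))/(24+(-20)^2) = 205/6018267024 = 0.00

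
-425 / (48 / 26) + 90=-140.21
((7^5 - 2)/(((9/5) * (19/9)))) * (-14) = -1176350/19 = -61913.16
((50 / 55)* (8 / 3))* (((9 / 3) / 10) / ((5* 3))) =8 / 165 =0.05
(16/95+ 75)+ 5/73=75.24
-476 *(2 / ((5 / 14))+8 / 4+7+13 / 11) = -413168 / 55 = -7512.15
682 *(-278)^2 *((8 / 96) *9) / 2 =19765383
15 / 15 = 1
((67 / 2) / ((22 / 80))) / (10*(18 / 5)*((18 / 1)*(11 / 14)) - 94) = 4690 / 15983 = 0.29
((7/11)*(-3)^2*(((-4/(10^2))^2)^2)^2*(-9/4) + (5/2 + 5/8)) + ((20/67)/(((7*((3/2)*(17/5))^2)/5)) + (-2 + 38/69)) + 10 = 4401821530882490017367/376741768798828125000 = 11.68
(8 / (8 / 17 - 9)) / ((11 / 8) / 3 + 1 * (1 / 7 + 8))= -1344 / 12325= -0.11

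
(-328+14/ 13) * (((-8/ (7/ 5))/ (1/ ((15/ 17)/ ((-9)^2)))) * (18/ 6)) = 50000/ 819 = 61.05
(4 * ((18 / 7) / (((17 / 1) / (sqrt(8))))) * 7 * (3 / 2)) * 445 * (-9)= -865080 * sqrt(2) / 17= -71965.17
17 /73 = 0.23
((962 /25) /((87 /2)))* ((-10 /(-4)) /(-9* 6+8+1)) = -962 /19575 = -0.05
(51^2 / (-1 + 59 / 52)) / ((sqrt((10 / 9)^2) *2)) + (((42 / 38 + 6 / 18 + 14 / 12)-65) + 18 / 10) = 8634.18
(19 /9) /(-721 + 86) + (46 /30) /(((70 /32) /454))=318.23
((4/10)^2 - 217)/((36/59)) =-106613/300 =-355.38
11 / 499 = 0.02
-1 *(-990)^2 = -980100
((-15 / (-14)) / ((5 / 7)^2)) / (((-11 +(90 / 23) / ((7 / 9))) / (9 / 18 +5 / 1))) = -37191 / 19220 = -1.94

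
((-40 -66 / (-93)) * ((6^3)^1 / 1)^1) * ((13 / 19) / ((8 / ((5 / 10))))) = -213759 / 589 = -362.92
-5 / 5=-1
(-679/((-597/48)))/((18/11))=59752/1791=33.36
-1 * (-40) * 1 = 40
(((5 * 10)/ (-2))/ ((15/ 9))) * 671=-10065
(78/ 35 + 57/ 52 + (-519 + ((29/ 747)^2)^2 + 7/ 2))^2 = 262323.51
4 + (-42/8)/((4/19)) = -335/16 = -20.94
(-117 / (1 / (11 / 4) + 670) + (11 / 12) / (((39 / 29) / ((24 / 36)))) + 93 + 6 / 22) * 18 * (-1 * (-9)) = 2663537700 / 175747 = 15155.52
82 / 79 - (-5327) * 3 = 1262581 / 79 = 15982.04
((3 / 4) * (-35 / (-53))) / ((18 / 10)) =175 / 636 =0.28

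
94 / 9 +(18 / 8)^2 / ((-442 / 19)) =650917 / 63648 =10.23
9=9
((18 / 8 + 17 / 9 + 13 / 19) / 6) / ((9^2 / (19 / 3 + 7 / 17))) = 141857 / 2119203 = 0.07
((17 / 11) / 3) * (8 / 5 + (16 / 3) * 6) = 952 / 55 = 17.31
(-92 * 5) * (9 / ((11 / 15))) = -62100 / 11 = -5645.45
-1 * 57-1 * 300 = -357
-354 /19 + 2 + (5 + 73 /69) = -13862 /1311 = -10.57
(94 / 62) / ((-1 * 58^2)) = -47 / 104284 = -0.00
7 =7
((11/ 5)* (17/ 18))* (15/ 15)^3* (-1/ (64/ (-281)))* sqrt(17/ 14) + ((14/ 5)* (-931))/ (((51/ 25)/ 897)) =-19485830/ 17 + 52547* sqrt(238)/ 80640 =-1146215.24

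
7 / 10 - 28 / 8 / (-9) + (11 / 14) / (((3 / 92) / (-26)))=-196997 / 315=-625.39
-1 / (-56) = 1 / 56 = 0.02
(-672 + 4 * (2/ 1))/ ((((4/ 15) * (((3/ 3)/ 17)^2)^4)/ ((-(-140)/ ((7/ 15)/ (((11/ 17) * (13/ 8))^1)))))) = -5479098423566625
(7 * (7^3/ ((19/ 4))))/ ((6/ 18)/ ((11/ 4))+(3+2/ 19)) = 45276/ 289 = 156.66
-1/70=-0.01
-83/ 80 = -1.04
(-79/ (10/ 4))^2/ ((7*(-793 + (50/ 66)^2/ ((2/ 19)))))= -54371592/ 300173825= -0.18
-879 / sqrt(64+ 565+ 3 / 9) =-879 * sqrt(354) / 472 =-35.04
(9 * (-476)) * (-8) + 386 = 34658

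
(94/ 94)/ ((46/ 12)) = 6/ 23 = 0.26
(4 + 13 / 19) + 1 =5.68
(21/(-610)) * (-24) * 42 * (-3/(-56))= 567/305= 1.86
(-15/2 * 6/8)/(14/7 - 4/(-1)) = -0.94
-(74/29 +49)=-1495/29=-51.55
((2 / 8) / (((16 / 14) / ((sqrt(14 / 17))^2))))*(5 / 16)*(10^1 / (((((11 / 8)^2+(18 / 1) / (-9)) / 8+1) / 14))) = 13720 / 1717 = 7.99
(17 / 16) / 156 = 17 / 2496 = 0.01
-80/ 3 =-26.67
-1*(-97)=97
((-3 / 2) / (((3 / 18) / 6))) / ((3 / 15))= -270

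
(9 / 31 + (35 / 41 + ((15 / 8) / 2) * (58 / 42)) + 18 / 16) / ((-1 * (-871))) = 507289 / 123988592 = 0.00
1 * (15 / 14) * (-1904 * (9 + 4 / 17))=-18840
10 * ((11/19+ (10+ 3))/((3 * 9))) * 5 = 25.15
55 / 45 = 11 / 9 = 1.22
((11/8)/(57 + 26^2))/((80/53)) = 583/469120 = 0.00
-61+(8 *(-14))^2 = 12483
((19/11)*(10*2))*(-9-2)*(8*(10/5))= -6080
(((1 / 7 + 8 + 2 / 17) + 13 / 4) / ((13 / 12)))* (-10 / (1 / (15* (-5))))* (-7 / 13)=-12327750 / 2873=-4290.90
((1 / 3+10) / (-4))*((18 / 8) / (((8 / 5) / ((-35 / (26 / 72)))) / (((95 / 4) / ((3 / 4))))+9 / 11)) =-51022125 / 7177424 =-7.11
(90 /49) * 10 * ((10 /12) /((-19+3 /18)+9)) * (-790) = 3555000 /2891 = 1229.68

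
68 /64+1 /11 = 203 /176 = 1.15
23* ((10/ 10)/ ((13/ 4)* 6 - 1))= 1.24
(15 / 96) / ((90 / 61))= 61 / 576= 0.11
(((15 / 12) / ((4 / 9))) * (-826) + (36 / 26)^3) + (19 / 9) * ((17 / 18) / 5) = -16514920021 / 7118280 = -2320.07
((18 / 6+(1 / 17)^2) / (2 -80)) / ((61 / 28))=-12152 / 687531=-0.02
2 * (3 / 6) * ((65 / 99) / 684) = 65 / 67716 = 0.00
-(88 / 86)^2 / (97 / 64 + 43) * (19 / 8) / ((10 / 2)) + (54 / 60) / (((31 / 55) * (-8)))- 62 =-73884600197 / 1187649680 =-62.21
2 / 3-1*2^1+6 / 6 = -1 / 3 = -0.33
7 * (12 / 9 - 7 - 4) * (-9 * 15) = 9135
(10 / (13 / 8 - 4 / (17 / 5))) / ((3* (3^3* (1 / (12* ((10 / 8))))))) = 6800 / 1647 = 4.13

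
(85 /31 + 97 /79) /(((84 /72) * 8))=14583 /34286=0.43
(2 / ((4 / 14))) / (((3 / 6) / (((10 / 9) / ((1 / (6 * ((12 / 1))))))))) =1120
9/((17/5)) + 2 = 79/17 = 4.65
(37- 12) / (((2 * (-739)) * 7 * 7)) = -25 / 72422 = -0.00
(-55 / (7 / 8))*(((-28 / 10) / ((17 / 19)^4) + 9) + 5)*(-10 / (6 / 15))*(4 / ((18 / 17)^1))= 2528099200 / 44217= 57174.82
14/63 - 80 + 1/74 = -53123/666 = -79.76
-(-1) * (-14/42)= -1/3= -0.33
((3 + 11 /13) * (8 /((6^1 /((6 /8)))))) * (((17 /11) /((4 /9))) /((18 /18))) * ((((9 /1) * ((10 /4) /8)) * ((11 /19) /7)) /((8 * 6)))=57375 /885248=0.06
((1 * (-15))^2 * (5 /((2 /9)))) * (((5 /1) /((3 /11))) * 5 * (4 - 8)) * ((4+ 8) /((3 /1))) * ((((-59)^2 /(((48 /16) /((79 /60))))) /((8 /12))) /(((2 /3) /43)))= -2195007643125 /2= -1097503821562.50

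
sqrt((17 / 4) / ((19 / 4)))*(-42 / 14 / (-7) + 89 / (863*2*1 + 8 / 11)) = 63835*sqrt(323) / 2526202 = 0.45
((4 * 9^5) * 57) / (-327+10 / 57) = -767400804 / 18629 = -41193.88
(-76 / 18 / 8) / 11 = -0.05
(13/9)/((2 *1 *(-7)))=-0.10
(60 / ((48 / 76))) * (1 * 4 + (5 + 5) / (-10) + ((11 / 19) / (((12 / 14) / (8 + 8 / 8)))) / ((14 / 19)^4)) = 24631125 / 10976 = 2244.09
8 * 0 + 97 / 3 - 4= 85 / 3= 28.33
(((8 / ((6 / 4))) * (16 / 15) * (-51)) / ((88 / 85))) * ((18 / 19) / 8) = -33.19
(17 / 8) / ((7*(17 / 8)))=1 / 7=0.14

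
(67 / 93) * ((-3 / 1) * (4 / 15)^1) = -268 / 465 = -0.58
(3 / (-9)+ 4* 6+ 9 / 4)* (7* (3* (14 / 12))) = 15239 / 24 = 634.96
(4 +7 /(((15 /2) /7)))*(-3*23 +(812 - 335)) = 21488 /5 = 4297.60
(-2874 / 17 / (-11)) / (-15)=-958 / 935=-1.02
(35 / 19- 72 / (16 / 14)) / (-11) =1162 / 209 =5.56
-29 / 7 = -4.14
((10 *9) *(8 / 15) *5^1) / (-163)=-240 / 163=-1.47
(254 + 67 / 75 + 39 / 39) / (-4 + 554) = 9596 / 20625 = 0.47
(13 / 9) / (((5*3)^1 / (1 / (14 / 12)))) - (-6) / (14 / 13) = 1781 / 315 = 5.65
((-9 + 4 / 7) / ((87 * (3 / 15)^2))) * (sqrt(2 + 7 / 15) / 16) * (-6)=295 * sqrt(555) / 4872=1.43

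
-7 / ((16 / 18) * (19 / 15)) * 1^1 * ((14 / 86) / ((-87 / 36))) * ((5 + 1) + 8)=138915 / 23693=5.86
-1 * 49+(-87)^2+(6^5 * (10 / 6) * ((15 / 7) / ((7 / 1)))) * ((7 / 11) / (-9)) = 557440 / 77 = 7239.48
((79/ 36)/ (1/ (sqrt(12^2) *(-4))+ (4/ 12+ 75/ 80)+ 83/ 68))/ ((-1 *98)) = -1343/ 148176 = -0.01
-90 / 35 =-2.57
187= 187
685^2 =469225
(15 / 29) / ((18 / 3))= 5 / 58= 0.09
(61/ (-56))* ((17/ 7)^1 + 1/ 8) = -8723/ 3136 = -2.78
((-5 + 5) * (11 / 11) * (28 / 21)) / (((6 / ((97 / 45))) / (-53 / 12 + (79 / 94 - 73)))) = 0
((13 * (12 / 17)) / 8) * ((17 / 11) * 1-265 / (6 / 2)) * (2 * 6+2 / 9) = -186160 / 153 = -1216.73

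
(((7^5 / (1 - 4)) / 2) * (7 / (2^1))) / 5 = -117649 / 60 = -1960.82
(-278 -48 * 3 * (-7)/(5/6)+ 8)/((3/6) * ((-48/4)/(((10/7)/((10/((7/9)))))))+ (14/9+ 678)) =21141/14075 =1.50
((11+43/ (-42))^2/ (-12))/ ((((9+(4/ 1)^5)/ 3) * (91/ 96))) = -351122/ 13818441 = -0.03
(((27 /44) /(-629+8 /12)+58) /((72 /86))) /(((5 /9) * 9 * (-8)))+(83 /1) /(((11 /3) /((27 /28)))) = 16800969061 /836035200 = 20.10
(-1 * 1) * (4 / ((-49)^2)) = -4 / 2401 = -0.00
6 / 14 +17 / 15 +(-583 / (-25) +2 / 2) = 13588 / 525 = 25.88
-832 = -832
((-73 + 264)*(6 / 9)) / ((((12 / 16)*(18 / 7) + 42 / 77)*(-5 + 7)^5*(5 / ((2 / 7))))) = 2101 / 22860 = 0.09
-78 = -78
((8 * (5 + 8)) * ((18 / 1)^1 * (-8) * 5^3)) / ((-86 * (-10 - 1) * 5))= -187200 / 473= -395.77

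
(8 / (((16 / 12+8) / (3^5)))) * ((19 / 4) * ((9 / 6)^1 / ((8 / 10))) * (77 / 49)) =2285415 / 784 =2915.07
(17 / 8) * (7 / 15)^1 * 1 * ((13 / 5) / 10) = 1547 / 6000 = 0.26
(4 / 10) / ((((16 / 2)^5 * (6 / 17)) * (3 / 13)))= 221 / 1474560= 0.00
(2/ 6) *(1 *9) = 3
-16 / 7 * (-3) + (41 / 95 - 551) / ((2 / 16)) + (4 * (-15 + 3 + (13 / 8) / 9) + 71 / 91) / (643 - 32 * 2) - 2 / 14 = -396244036159 / 90098190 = -4397.91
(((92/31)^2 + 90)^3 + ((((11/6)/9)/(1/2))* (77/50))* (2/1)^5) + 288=578072411415269512/599064984675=964957.77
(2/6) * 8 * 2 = 16/3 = 5.33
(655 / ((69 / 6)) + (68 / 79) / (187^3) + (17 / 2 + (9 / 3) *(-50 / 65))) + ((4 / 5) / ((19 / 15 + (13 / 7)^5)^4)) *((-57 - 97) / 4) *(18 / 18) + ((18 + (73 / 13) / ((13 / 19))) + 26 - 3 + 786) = 63800179769917633661324691596232125162645 / 71018830038601056635241729664536221696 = 898.36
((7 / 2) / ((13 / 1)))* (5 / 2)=35 / 52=0.67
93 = 93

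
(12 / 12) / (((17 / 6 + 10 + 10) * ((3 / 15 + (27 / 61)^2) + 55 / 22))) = 74420 / 4920903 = 0.02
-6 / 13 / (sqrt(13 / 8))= -12 * sqrt(26) / 169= -0.36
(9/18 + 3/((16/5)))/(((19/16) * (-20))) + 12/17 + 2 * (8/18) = 89201/58140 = 1.53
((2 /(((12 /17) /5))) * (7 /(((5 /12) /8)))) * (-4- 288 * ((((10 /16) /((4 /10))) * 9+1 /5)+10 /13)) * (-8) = 4290153728 /65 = 66002365.05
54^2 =2916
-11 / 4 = -2.75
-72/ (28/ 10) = -180/ 7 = -25.71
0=0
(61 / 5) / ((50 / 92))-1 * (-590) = 76556 / 125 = 612.45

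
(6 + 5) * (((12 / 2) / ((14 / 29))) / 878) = 957 / 6146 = 0.16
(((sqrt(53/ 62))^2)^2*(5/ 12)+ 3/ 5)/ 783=208609/ 180591120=0.00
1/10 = 0.10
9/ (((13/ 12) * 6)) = 18/ 13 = 1.38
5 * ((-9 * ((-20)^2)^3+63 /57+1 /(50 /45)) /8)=-109439999619 /304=-359999998.75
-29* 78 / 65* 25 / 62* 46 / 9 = -6670 / 93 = -71.72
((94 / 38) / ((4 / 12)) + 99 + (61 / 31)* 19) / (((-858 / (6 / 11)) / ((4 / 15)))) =-338812 / 13897455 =-0.02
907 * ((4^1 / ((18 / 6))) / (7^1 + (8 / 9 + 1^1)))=2721 / 20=136.05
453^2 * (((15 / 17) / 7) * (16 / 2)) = 24625080 / 119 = 206933.45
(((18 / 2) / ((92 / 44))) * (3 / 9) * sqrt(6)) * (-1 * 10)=-330 * sqrt(6) / 23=-35.14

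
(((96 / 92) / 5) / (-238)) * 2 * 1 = -24 / 13685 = -0.00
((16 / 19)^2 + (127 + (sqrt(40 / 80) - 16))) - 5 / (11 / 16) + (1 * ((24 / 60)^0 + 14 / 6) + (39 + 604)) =sqrt(2) / 2 + 8943920 / 11913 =751.48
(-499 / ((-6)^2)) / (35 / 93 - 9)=1.61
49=49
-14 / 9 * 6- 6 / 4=-65 / 6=-10.83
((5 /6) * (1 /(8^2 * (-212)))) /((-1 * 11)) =5 /895488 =0.00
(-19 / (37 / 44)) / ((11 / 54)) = -4104 / 37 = -110.92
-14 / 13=-1.08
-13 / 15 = -0.87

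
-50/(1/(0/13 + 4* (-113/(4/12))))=67800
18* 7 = 126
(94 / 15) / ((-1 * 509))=-94 / 7635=-0.01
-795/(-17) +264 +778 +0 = 18509/17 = 1088.76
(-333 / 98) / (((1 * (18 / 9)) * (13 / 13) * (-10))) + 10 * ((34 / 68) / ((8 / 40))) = 49333 / 1960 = 25.17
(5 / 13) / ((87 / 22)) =110 / 1131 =0.10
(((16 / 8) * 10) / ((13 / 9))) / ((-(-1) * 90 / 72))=144 / 13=11.08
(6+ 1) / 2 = 7 / 2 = 3.50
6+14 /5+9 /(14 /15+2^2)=3931 /370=10.62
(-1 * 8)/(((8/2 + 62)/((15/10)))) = -2/11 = -0.18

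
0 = 0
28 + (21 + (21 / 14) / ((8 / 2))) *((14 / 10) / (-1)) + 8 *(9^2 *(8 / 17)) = 206051 / 680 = 303.02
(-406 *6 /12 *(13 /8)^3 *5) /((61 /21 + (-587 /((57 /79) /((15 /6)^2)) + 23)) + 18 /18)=177950409 /206651776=0.86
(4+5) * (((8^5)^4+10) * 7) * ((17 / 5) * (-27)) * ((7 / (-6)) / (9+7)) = 38895536340168893343189 / 80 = 486194204252111166789.86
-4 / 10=-2 / 5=-0.40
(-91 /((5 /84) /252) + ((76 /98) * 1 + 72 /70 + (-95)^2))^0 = 1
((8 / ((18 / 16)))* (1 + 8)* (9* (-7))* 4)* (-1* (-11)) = -177408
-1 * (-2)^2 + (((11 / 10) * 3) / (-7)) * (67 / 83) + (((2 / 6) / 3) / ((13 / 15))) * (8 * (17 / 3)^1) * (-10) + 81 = 12575603 / 679770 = 18.50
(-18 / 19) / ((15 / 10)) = -12 / 19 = -0.63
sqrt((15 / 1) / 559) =sqrt(8385) / 559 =0.16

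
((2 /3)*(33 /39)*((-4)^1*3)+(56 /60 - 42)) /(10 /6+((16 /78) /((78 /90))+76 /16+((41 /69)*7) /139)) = -1550724032 /216655665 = -7.16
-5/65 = -1/13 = -0.08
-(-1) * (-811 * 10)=-8110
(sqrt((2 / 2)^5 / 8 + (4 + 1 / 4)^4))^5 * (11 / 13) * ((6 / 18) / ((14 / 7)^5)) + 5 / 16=5 / 16 + 25597380633 * sqrt(83553) / 436207616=16962.56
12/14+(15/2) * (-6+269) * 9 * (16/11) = 1988346/77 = 25822.68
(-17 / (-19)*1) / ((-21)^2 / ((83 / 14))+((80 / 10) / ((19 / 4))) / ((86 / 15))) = 60673 / 5064078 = 0.01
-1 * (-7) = 7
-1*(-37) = 37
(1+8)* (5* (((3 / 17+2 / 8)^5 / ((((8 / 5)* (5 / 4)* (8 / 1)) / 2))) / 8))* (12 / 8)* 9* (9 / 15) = 0.08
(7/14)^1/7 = 1/14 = 0.07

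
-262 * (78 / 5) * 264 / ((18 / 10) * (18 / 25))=-7493200 / 9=-832577.78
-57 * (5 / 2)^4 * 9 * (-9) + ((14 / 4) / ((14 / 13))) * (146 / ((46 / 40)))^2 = 232734.93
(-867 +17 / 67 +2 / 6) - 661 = -1527.41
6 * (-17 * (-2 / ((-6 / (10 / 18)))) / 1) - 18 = -332 / 9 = -36.89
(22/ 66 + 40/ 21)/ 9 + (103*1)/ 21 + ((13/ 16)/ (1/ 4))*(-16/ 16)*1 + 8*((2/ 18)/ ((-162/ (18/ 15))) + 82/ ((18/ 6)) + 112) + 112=1228.56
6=6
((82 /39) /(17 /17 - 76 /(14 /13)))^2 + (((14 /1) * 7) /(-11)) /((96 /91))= -536113053721 /63489192624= -8.44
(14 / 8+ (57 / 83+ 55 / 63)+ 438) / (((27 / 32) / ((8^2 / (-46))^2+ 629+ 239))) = 33982474122080 / 74685807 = 455005.78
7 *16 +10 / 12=677 / 6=112.83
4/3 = 1.33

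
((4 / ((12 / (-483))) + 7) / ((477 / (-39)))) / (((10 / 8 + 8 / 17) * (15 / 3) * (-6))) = -5236 / 21465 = -0.24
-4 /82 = -2 /41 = -0.05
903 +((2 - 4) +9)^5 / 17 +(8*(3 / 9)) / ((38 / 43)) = 1835930 / 969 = 1894.66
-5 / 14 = -0.36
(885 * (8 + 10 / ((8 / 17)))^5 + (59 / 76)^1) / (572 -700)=-368660137218059 / 2490368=-148034401.83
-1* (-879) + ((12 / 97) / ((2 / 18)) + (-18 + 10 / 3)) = 251845 / 291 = 865.45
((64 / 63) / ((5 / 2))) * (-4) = -512 / 315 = -1.63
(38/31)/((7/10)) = 380/217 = 1.75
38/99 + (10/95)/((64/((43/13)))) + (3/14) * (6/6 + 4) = 8000983/5477472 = 1.46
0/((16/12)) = 0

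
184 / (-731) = -184 / 731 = -0.25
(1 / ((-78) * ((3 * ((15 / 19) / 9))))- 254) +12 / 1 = -94399 / 390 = -242.05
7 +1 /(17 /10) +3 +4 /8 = 377 /34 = 11.09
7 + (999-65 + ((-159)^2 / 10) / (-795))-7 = 46541 / 50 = 930.82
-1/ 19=-0.05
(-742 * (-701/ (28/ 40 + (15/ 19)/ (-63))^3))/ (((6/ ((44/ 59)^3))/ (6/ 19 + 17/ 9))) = 79551665570711488000/ 326054430169481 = 243982.78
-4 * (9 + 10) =-76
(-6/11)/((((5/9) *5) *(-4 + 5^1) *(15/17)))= -306/1375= -0.22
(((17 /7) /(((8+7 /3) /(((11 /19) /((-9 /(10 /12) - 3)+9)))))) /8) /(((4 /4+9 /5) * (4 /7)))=-4675 /2110976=-0.00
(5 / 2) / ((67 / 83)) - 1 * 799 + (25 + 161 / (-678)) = -17514913 / 22713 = -771.14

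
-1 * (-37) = 37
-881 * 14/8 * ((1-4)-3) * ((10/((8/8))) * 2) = 185010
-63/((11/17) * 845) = -1071/9295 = -0.12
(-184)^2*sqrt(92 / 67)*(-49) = -3317888*sqrt(1541) / 67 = -1943964.09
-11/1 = -11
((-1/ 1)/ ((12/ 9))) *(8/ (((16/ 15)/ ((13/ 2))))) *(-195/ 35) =22815/ 112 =203.71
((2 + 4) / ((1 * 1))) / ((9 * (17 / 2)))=4 / 51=0.08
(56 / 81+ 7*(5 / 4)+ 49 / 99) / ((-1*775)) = -35413 / 2762100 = -0.01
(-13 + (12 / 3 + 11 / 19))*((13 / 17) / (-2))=1040 / 323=3.22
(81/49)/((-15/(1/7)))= -27/1715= -0.02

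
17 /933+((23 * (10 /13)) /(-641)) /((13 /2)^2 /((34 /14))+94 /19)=423595681 /24938610749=0.02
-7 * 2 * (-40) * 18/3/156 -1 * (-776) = 797.54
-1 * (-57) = 57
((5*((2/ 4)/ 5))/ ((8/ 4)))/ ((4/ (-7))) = -7/ 16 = -0.44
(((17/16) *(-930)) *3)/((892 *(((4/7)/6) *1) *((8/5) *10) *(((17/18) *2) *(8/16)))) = -263655/114176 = -2.31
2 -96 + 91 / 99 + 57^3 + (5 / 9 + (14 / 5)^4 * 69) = 11715511571 / 61875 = 189341.60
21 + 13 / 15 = 328 / 15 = 21.87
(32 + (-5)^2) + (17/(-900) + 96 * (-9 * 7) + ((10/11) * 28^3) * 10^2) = 19697488913/9900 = 1989645.34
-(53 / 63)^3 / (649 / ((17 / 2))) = -0.01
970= 970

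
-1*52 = -52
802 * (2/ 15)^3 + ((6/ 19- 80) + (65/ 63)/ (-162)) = -1885560163/ 24239250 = -77.79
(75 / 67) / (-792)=-25 / 17688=-0.00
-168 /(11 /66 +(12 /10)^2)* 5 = -126000 /241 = -522.82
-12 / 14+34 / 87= -284 / 609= -0.47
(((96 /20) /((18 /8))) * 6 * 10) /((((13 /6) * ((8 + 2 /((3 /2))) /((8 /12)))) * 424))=48 /4823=0.01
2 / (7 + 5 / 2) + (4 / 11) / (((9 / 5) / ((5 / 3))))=3088 / 5643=0.55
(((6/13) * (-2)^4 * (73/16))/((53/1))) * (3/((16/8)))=657/689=0.95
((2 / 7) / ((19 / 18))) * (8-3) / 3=60 / 133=0.45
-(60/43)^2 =-3600/1849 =-1.95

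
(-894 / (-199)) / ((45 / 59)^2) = 7.72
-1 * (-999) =999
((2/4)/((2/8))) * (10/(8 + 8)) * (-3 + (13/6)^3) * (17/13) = 131665/11232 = 11.72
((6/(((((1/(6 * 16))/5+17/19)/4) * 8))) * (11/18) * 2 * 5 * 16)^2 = 7156695040000/66896041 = 106982.34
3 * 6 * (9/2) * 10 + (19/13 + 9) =10666/13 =820.46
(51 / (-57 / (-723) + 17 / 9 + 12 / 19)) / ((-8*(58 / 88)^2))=-254313081 / 45043960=-5.65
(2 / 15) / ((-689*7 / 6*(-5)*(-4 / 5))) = -1 / 24115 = -0.00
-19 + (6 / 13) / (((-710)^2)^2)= -31383426034997 / 1651759265000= -19.00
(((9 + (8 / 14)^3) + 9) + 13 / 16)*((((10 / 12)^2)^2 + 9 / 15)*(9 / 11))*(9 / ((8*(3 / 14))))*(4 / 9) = 731224471 / 18627840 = 39.25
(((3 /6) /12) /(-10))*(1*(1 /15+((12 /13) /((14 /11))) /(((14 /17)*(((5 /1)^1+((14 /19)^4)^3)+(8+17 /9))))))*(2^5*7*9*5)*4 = -129772569620644598524 /6144453281210939695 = -21.12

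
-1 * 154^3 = -3652264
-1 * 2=-2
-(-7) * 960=6720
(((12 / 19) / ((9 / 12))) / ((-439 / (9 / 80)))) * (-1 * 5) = 0.00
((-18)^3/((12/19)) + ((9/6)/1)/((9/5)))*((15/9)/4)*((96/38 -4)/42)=276995/2052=134.99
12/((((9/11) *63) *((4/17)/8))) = 1496/189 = 7.92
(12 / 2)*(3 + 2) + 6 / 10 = 153 / 5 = 30.60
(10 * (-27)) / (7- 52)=6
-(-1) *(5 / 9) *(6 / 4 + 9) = 35 / 6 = 5.83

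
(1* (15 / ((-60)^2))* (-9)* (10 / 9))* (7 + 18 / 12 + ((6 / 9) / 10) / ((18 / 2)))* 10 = -2297 / 648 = -3.54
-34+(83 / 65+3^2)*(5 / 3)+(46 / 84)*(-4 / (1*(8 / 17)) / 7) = -134051 / 7644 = -17.54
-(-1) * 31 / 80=31 / 80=0.39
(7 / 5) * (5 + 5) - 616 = -602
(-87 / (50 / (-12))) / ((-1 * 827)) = -522 / 20675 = -0.03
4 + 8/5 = 28/5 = 5.60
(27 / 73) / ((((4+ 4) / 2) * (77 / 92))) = 621 / 5621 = 0.11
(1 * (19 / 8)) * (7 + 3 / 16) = 2185 / 128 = 17.07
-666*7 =-4662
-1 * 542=-542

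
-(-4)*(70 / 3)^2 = 19600 / 9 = 2177.78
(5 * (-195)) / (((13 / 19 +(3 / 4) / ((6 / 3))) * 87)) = -49400 / 4669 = -10.58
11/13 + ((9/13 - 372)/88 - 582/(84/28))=-225795/1144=-197.37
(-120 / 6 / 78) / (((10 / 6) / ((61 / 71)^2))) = -0.11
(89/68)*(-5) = -445/68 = -6.54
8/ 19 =0.42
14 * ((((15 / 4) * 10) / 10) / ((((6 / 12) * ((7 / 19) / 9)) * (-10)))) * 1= -513 / 2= -256.50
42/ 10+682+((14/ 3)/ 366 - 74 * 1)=1680524/ 2745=612.21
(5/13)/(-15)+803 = 31316/39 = 802.97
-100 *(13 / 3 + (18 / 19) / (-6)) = -23800 / 57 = -417.54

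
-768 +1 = -767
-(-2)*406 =812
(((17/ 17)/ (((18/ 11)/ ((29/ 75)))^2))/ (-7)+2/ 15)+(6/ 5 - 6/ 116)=471202681/ 369967500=1.27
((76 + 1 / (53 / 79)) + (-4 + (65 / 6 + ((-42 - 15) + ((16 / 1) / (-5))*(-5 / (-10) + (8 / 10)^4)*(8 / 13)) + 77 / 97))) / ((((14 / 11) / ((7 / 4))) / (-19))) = -6894958623223 / 10024950000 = -687.78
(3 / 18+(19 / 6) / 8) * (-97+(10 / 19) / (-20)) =-33183 / 608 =-54.58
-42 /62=-21 /31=-0.68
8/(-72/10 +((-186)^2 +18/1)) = 20/86517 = 0.00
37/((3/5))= 185/3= 61.67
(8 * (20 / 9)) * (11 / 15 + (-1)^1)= -128 / 27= -4.74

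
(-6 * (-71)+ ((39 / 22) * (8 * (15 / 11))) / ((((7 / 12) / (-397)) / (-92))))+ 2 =1025956436 / 847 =1211282.69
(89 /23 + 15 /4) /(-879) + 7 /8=140117 /161736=0.87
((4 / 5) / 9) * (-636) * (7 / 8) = -742 / 15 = -49.47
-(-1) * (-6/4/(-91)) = 3/182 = 0.02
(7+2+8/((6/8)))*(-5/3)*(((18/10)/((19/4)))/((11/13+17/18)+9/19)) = -55224/10067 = -5.49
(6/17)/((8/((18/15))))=9/170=0.05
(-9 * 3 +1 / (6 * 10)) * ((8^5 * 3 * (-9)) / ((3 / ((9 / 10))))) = 179048448 / 25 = 7161937.92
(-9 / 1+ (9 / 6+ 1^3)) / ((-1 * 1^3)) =13 / 2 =6.50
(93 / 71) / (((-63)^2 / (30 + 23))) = 1643 / 93933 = 0.02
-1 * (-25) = 25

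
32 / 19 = 1.68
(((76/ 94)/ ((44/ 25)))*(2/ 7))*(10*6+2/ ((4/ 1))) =5225/ 658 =7.94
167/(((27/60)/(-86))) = -287240/9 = -31915.56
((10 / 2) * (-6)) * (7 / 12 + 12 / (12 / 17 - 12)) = 115 / 8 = 14.38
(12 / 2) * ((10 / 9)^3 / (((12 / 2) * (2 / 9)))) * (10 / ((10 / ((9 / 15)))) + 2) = 1300 / 81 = 16.05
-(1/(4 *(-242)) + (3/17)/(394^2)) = 659027/638640904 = 0.00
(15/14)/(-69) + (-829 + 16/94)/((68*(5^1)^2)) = -1294301/2572780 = -0.50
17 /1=17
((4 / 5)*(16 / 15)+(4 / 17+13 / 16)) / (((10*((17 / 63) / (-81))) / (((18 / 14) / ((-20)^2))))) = -84818421 / 462400000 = -0.18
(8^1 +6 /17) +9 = 295 /17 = 17.35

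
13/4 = 3.25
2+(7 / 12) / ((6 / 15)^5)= 58.97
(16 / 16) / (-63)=-1 / 63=-0.02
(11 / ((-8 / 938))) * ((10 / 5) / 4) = -5159 / 8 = -644.88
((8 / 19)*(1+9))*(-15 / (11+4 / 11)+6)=1872 / 95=19.71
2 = 2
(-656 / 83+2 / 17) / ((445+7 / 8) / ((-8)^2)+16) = -5624832 / 16591949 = -0.34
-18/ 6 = -3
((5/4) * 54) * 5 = 675/2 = 337.50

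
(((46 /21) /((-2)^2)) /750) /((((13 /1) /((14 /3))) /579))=4439 /29250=0.15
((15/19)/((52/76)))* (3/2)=45/26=1.73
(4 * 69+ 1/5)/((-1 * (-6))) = 1381/30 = 46.03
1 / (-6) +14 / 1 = 83 / 6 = 13.83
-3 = -3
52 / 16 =13 / 4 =3.25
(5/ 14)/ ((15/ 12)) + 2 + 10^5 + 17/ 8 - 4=100000.41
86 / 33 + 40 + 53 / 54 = 25891 / 594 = 43.59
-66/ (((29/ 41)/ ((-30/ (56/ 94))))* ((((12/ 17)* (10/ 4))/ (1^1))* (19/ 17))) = 18377799/ 7714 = 2382.40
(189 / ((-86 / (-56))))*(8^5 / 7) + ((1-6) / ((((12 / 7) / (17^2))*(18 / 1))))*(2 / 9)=24078540031 / 41796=576096.76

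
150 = 150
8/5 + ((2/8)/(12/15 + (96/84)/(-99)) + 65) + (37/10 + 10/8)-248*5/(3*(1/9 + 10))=154079547/4972240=30.99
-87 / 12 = -29 / 4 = -7.25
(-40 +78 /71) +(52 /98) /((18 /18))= -133492 /3479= -38.37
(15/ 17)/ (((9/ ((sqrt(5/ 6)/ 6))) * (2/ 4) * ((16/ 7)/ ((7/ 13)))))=245 * sqrt(30)/ 190944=0.01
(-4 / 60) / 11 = -1 / 165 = -0.01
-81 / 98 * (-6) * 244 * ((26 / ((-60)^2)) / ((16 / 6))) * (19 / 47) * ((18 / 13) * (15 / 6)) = 844911 / 184240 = 4.59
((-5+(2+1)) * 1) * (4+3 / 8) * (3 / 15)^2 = -7 / 20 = -0.35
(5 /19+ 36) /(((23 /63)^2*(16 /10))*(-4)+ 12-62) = -13673205 /19174382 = -0.71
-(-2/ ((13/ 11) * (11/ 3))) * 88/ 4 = 132/ 13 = 10.15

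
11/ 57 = 0.19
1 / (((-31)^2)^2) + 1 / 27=923548 / 24935067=0.04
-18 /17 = -1.06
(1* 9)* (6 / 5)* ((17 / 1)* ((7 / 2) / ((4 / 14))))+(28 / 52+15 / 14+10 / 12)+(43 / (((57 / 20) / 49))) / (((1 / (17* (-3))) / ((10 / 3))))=-2134090151 / 17290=-123429.16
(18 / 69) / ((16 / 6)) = 9 / 92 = 0.10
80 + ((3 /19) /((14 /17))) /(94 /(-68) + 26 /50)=7777445 /97489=79.78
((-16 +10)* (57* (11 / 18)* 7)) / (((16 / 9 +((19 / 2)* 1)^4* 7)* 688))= -13167 / 353050597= -0.00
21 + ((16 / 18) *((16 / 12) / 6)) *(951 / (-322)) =20.42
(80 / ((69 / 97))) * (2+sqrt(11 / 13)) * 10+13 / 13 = 77600 * sqrt(143) / 897+155269 / 69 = 3284.79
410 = 410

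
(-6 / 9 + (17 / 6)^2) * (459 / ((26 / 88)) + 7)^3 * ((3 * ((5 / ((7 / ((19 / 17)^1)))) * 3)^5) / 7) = 1386763514323062513098765625 / 1467989317424084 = 944668668813.24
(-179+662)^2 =233289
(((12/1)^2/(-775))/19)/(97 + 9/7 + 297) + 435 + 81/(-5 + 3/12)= 17028877917/40744075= 417.95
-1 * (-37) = 37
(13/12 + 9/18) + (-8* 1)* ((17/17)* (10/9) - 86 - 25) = 880.69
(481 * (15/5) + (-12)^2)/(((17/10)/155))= 2459850/17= 144697.06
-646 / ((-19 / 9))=306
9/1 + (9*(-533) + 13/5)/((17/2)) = -47179/85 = -555.05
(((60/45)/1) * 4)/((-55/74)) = -1184/165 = -7.18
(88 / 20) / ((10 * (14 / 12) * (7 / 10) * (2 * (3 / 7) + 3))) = 44 / 315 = 0.14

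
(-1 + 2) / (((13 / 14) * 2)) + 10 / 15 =47 / 39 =1.21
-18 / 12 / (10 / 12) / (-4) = 9 / 20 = 0.45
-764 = -764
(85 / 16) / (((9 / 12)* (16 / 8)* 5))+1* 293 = 7049 / 24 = 293.71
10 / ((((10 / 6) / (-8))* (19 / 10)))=-480 / 19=-25.26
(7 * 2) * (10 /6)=70 /3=23.33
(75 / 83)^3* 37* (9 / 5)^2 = 50574375 / 571787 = 88.45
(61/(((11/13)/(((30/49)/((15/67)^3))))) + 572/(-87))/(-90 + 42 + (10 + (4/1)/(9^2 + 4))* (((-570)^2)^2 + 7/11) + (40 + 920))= 117386447737/31704913668351371805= 0.00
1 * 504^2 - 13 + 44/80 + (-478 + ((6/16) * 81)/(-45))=2028199/8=253524.88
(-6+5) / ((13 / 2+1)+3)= -2 / 21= -0.10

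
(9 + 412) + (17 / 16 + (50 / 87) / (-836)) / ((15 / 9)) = 421.64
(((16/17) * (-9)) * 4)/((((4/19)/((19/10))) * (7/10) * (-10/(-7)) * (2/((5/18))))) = -722/17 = -42.47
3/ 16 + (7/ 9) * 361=40459/ 144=280.97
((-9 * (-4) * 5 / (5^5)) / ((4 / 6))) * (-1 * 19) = -1026 / 625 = -1.64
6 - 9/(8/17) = -105/8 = -13.12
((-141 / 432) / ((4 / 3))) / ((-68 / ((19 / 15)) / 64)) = 893 / 3060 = 0.29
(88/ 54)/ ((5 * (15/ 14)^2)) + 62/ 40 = 222821/ 121500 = 1.83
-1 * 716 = -716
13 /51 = 0.25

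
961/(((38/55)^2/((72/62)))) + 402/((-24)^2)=81045787/34656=2338.58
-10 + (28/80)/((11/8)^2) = -5938/605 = -9.81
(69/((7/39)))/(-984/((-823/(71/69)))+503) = 16979313/22270675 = 0.76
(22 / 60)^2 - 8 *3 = -21479 / 900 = -23.87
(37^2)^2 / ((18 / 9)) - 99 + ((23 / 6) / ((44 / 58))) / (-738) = 936981.49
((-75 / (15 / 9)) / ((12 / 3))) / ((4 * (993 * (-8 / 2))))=15 / 21184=0.00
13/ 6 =2.17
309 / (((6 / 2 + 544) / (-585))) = -180765 / 547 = -330.47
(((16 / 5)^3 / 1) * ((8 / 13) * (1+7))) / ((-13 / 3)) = -786432 / 21125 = -37.23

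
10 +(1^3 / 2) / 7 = 141 / 14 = 10.07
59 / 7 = 8.43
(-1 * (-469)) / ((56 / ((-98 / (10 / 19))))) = -62377 / 40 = -1559.42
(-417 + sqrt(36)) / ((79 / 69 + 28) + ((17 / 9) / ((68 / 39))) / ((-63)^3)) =-28364331492 / 2011377769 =-14.10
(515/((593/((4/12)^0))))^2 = 265225/351649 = 0.75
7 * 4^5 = 7168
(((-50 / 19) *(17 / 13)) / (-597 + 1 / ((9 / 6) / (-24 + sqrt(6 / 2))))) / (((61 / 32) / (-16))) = -0.05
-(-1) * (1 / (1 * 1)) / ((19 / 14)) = 14 / 19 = 0.74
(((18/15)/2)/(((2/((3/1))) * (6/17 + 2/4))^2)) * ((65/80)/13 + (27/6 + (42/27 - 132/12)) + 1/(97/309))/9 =-1369571/3915696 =-0.35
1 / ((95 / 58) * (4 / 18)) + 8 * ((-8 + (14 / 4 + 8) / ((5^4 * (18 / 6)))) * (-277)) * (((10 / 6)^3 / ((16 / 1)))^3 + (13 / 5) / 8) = 6189.08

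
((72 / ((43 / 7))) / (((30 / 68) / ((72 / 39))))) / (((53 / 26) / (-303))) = -83075328 / 11395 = -7290.51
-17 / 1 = -17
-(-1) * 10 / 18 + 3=3.56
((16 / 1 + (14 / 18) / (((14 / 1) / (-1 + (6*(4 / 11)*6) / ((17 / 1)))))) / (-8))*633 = -1264.99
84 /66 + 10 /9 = 236 /99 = 2.38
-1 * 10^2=-100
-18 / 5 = -3.60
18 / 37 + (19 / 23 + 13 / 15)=27818 / 12765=2.18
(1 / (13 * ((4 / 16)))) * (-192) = -768 / 13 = -59.08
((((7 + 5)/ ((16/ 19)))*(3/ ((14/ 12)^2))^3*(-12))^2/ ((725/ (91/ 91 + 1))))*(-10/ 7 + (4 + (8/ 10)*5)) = 60772.91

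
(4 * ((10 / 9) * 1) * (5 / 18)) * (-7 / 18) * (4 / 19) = -1400 / 13851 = -0.10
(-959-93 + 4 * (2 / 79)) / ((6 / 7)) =-96950 / 79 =-1227.22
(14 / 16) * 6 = 21 / 4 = 5.25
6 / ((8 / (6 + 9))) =45 / 4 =11.25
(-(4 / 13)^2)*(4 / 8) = -8 / 169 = -0.05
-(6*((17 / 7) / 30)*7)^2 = -289 / 25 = -11.56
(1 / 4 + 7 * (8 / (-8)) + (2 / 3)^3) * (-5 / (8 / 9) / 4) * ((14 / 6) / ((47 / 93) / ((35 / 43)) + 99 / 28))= 26468575 / 5195424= 5.09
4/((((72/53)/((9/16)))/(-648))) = -4293/4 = -1073.25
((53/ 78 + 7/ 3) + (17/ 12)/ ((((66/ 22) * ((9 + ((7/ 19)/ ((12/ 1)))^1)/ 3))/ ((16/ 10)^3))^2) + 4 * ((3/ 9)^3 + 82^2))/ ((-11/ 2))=-1250873150054377547/ 255759939703125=-4890.81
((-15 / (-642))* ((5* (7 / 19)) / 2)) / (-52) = -175 / 422864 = -0.00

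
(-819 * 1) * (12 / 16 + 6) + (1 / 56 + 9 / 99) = -5528.14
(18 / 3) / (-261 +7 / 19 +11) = -38 / 1581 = -0.02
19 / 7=2.71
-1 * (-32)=32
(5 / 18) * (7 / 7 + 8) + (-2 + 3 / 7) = 13 / 14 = 0.93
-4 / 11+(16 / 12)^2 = 140 / 99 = 1.41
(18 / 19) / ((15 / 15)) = 18 / 19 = 0.95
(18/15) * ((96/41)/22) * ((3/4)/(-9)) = -24/2255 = -0.01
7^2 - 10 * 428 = -4231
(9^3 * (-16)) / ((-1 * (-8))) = -1458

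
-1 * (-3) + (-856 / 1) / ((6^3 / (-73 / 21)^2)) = -534482 / 11907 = -44.89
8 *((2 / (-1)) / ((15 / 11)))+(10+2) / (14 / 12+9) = -9656 / 915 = -10.55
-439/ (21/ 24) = -3512/ 7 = -501.71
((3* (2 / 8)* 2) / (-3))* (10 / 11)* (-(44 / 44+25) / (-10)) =-1.18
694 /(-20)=-347 /10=-34.70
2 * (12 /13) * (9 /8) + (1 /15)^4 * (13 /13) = 1366888 /658125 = 2.08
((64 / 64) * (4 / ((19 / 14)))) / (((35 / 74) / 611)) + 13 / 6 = 3809.66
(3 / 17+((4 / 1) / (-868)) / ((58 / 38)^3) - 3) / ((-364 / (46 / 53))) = 5845505821 / 867860468566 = 0.01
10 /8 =5 /4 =1.25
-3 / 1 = -3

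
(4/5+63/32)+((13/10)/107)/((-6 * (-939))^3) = 1059614871388739/382705145422560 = 2.77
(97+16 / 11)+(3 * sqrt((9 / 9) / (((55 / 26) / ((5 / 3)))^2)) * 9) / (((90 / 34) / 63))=33261 / 55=604.75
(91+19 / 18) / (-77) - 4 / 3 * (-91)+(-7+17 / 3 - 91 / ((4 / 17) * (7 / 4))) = -141643 / 1386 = -102.20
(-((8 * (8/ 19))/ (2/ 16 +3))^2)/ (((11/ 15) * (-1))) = 1.58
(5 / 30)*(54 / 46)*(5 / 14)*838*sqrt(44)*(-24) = -452520*sqrt(11) / 161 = -9321.98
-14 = -14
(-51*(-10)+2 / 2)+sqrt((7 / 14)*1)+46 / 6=sqrt(2) / 2+1556 / 3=519.37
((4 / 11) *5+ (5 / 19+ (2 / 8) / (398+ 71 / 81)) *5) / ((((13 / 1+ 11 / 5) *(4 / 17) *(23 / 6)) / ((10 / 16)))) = 0.14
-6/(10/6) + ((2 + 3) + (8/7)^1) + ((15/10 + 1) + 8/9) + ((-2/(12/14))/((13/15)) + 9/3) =51101/8190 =6.24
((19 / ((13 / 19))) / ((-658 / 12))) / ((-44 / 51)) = 55233 / 94094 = 0.59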